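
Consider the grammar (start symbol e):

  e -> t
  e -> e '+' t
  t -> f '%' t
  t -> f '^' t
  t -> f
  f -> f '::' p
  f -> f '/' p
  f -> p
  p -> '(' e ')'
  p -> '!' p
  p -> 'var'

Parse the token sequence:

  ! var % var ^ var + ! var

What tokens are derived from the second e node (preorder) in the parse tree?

[e [e [t [f [p ! [p var]]] % [t [f [p var]] ^ [t [f [p var]]]]]] + [t [f [p ! [p var]]]]]

! var % var ^ var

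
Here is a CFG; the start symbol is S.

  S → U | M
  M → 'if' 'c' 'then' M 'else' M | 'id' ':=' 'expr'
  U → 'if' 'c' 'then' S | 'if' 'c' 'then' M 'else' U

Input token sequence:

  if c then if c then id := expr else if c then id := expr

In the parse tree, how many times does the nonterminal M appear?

[S [U if c then [S [U if c then [M id := expr] else [U if c then [S [M id := expr]]]]]]]

2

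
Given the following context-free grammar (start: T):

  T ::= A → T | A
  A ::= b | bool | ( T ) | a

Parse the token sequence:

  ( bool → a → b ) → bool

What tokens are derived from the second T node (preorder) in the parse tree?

[T [A ( [T [A bool] → [T [A a] → [T [A b]]]] )] → [T [A bool]]]

bool → a → b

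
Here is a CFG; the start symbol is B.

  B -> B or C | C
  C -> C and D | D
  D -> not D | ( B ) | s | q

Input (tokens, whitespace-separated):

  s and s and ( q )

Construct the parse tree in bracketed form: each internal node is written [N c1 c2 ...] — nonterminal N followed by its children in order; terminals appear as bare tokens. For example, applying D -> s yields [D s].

B
C
C and D
C and D and D
D and D and D
s and D and D
s and s and D
s and s and ( B )
s and s and ( C )
s and s and ( D )
s and s and ( q )

[B [C [C [C [D s]] and [D s]] and [D ( [B [C [D q]]] )]]]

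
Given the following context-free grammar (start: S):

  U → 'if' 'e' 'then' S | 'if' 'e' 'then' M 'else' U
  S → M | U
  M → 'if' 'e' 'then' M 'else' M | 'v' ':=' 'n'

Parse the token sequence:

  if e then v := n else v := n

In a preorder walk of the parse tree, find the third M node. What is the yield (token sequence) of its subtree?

v := n

[S [M if e then [M v := n] else [M v := n]]]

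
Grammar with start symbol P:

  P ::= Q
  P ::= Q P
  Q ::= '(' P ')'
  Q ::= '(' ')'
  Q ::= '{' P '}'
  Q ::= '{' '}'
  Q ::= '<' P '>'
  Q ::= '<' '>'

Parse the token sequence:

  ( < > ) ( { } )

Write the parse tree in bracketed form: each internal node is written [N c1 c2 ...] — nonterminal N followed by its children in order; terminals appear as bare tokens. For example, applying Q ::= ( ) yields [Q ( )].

P
Q P
( P ) P
( Q ) P
( < > ) P
( < > ) Q
( < > ) ( P )
( < > ) ( Q )
( < > ) ( { } )

[P [Q ( [P [Q < >]] )] [P [Q ( [P [Q { }]] )]]]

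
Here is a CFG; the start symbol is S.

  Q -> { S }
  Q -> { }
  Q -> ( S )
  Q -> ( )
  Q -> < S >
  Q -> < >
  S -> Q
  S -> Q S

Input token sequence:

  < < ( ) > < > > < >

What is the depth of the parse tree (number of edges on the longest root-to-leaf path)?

6

[S [Q < [S [Q < [S [Q ( )]] >] [S [Q < >]]] >] [S [Q < >]]]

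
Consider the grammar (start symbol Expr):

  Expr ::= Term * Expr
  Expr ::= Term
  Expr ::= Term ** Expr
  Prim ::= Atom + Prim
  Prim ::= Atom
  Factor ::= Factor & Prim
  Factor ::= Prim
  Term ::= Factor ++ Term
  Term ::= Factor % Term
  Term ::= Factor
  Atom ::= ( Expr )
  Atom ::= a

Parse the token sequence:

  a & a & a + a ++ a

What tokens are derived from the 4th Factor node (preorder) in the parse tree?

[Expr [Term [Factor [Factor [Factor [Prim [Atom a]]] & [Prim [Atom a]]] & [Prim [Atom a] + [Prim [Atom a]]]] ++ [Term [Factor [Prim [Atom a]]]]]]

a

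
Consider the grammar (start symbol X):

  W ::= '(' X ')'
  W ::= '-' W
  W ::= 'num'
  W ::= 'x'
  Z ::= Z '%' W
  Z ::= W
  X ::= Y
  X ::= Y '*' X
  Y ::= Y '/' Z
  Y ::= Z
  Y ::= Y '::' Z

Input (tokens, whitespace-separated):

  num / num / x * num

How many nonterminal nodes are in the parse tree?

[X [Y [Y [Y [Z [W num]]] / [Z [W num]]] / [Z [W x]]] * [X [Y [Z [W num]]]]]

14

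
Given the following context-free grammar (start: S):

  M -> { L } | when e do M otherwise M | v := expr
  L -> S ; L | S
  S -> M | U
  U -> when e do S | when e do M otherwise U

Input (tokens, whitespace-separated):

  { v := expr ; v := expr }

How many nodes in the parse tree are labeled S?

3

[S [M { [L [S [M v := expr]] ; [L [S [M v := expr]]]] }]]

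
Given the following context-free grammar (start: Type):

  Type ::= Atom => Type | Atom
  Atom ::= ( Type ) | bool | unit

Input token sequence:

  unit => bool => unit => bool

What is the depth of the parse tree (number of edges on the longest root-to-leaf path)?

[Type [Atom unit] => [Type [Atom bool] => [Type [Atom unit] => [Type [Atom bool]]]]]

5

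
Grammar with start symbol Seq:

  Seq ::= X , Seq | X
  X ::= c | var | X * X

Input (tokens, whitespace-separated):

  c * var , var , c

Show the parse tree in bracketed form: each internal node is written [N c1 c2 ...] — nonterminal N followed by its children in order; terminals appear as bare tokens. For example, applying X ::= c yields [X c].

[Seq [X [X c] * [X var]] , [Seq [X var] , [Seq [X c]]]]

Seq
X , Seq
X * X , Seq
c * X , Seq
c * var , Seq
c * var , X , Seq
c * var , var , Seq
c * var , var , X
c * var , var , c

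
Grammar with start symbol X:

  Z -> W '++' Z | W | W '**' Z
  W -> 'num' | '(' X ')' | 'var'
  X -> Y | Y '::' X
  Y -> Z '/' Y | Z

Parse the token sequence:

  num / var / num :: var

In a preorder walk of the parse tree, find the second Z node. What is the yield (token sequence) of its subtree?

[X [Y [Z [W num]] / [Y [Z [W var]] / [Y [Z [W num]]]]] :: [X [Y [Z [W var]]]]]

var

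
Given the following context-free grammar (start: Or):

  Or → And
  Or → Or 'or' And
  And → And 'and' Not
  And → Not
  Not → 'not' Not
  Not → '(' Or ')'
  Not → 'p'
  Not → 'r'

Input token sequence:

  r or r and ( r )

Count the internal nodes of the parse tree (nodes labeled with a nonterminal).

[Or [Or [And [Not r]]] or [And [And [Not r]] and [Not ( [Or [And [Not r]]] )]]]

11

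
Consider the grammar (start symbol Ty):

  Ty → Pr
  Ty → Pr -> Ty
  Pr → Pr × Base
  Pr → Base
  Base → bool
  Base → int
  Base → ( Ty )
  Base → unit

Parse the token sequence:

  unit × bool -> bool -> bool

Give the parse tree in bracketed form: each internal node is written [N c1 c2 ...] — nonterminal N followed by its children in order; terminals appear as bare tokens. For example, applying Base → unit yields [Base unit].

Ty
Pr -> Ty
Pr × Base -> Ty
Base × Base -> Ty
unit × Base -> Ty
unit × bool -> Ty
unit × bool -> Pr -> Ty
unit × bool -> Base -> Ty
unit × bool -> bool -> Ty
unit × bool -> bool -> Pr
unit × bool -> bool -> Base
unit × bool -> bool -> bool

[Ty [Pr [Pr [Base unit]] × [Base bool]] -> [Ty [Pr [Base bool]] -> [Ty [Pr [Base bool]]]]]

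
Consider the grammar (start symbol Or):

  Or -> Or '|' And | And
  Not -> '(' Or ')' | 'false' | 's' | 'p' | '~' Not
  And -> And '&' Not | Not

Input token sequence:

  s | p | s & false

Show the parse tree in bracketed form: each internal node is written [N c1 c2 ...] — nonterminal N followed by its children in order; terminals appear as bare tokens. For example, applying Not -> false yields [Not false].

Or
Or | And
Or | And | And
And | And | And
Not | And | And
s | And | And
s | Not | And
s | p | And
s | p | And & Not
s | p | Not & Not
s | p | s & Not
s | p | s & false

[Or [Or [Or [And [Not s]]] | [And [Not p]]] | [And [And [Not s]] & [Not false]]]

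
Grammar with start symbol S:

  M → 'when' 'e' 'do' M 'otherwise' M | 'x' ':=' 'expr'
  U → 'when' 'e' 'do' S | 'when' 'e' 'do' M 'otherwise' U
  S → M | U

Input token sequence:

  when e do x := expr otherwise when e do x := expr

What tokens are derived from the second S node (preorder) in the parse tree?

[S [U when e do [M x := expr] otherwise [U when e do [S [M x := expr]]]]]

x := expr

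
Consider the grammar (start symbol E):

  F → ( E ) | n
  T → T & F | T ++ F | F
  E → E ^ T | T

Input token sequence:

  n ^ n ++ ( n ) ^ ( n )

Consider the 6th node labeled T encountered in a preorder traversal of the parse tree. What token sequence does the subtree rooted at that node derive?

[E [E [E [T [F n]]] ^ [T [T [F n]] ++ [F ( [E [T [F n]]] )]]] ^ [T [F ( [E [T [F n]]] )]]]

n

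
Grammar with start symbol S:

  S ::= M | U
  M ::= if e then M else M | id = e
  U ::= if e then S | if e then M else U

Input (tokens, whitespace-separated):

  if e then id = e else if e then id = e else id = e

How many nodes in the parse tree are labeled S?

[S [M if e then [M id = e] else [M if e then [M id = e] else [M id = e]]]]

1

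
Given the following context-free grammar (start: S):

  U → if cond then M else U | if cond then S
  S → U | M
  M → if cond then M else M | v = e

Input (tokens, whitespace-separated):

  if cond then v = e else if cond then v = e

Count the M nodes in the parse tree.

2

[S [U if cond then [M v = e] else [U if cond then [S [M v = e]]]]]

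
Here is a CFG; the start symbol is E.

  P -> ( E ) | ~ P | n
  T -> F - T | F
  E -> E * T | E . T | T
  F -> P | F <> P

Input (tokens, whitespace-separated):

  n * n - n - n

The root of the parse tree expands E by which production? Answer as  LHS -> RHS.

[E [E [T [F [P n]]]] * [T [F [P n]] - [T [F [P n]] - [T [F [P n]]]]]]

E -> E * T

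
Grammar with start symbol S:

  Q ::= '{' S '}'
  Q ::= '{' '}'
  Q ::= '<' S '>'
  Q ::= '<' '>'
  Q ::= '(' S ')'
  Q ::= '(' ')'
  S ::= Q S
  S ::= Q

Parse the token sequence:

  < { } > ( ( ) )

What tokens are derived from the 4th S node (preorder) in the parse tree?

[S [Q < [S [Q { }]] >] [S [Q ( [S [Q ( )]] )]]]

( )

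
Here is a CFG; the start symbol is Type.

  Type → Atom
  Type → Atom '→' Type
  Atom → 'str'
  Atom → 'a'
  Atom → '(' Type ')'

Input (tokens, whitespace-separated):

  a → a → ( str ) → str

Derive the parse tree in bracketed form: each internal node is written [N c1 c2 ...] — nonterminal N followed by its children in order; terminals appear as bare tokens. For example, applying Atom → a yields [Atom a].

[Type [Atom a] → [Type [Atom a] → [Type [Atom ( [Type [Atom str]] )] → [Type [Atom str]]]]]

Type
Atom → Type
a → Type
a → Atom → Type
a → a → Type
a → a → Atom → Type
a → a → ( Type ) → Type
a → a → ( Atom ) → Type
a → a → ( str ) → Type
a → a → ( str ) → Atom
a → a → ( str ) → str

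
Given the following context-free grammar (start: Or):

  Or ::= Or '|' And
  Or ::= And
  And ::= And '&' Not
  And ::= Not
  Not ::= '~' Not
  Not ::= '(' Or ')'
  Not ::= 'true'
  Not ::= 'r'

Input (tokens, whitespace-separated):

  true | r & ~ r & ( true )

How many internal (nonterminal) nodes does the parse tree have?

[Or [Or [And [Not true]]] | [And [And [And [Not r]] & [Not ~ [Not r]]] & [Not ( [Or [And [Not true]]] )]]]

14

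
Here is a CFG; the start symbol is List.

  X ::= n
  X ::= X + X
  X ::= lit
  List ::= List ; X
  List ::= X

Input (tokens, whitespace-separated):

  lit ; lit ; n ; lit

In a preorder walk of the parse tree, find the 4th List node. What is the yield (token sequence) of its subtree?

[List [List [List [List [X lit]] ; [X lit]] ; [X n]] ; [X lit]]

lit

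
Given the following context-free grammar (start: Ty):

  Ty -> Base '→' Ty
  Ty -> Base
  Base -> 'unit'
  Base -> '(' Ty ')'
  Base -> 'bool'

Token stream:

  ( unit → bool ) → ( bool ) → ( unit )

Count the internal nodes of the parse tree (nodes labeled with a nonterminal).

[Ty [Base ( [Ty [Base unit] → [Ty [Base bool]]] )] → [Ty [Base ( [Ty [Base bool]] )] → [Ty [Base ( [Ty [Base unit]] )]]]]

14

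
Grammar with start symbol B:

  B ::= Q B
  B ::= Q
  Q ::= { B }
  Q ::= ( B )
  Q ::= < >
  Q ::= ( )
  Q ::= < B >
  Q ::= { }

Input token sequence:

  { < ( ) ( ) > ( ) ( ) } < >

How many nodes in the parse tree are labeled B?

[B [Q { [B [Q < [B [Q ( )] [B [Q ( )]]] >] [B [Q ( )] [B [Q ( )]]]] }] [B [Q < >]]]

7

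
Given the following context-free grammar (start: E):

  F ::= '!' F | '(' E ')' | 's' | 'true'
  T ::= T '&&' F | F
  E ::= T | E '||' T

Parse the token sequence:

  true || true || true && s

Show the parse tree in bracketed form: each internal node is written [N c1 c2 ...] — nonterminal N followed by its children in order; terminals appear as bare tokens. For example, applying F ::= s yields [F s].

[E [E [E [T [F true]]] || [T [F true]]] || [T [T [F true]] && [F s]]]

E
E || T
E || T || T
T || T || T
F || T || T
true || T || T
true || F || T
true || true || T
true || true || T && F
true || true || F && F
true || true || true && F
true || true || true && s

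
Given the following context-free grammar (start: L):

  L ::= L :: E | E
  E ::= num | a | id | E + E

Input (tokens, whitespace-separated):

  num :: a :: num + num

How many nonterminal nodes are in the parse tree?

8

[L [L [L [E num]] :: [E a]] :: [E [E num] + [E num]]]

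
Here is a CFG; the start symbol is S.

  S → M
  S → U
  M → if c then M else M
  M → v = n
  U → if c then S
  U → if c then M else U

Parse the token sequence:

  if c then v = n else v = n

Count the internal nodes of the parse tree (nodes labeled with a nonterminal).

4

[S [M if c then [M v = n] else [M v = n]]]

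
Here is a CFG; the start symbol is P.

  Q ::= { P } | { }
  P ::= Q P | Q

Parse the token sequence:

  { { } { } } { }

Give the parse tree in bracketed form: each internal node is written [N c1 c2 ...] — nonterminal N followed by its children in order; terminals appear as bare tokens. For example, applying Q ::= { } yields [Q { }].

P
Q P
{ P } P
{ Q P } P
{ { } P } P
{ { } Q } P
{ { } { } } P
{ { } { } } Q
{ { } { } } { }

[P [Q { [P [Q { }] [P [Q { }]]] }] [P [Q { }]]]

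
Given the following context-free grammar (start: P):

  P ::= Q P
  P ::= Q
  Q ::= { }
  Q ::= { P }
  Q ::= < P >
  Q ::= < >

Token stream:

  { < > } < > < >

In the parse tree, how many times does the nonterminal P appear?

4

[P [Q { [P [Q < >]] }] [P [Q < >] [P [Q < >]]]]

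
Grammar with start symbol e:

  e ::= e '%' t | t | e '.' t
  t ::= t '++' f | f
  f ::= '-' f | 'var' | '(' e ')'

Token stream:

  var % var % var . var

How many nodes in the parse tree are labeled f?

[e [e [e [e [t [f var]]] % [t [f var]]] % [t [f var]]] . [t [f var]]]

4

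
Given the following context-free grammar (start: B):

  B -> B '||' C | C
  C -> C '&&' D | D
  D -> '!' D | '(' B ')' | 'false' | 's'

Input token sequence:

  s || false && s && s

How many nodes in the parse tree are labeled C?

[B [B [C [D s]]] || [C [C [C [D false]] && [D s]] && [D s]]]

4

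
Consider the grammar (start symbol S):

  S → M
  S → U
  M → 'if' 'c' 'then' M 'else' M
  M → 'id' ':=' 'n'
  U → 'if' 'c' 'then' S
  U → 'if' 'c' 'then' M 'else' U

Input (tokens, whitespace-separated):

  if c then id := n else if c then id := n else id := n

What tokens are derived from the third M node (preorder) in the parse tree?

[S [M if c then [M id := n] else [M if c then [M id := n] else [M id := n]]]]

if c then id := n else id := n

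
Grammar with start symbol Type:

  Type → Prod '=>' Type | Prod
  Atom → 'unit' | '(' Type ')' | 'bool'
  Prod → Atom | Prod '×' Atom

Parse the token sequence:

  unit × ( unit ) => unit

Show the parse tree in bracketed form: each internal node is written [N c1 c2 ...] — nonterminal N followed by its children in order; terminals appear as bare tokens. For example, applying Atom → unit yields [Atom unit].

[Type [Prod [Prod [Atom unit]] × [Atom ( [Type [Prod [Atom unit]]] )]] => [Type [Prod [Atom unit]]]]

Type
Prod => Type
Prod × Atom => Type
Atom × Atom => Type
unit × Atom => Type
unit × ( Type ) => Type
unit × ( Prod ) => Type
unit × ( Atom ) => Type
unit × ( unit ) => Type
unit × ( unit ) => Prod
unit × ( unit ) => Atom
unit × ( unit ) => unit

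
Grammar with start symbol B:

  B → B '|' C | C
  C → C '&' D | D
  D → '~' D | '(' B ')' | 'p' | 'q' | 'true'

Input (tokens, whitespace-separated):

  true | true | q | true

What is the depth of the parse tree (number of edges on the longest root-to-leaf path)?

6

[B [B [B [B [C [D true]]] | [C [D true]]] | [C [D q]]] | [C [D true]]]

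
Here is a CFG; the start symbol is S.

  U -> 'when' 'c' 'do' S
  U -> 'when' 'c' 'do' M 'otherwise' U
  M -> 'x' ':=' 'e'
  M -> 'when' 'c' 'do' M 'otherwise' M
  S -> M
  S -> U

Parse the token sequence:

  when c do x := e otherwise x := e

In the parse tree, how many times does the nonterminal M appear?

[S [M when c do [M x := e] otherwise [M x := e]]]

3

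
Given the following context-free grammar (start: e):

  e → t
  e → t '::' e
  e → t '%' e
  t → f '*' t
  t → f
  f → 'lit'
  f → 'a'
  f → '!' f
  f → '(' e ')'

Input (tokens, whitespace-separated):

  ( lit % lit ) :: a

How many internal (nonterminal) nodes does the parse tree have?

[e [t [f ( [e [t [f lit]] % [e [t [f lit]]]] )]] :: [e [t [f a]]]]

12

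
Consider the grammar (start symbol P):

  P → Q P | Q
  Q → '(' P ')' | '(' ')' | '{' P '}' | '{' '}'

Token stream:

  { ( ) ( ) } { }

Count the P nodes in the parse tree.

[P [Q { [P [Q ( )] [P [Q ( )]]] }] [P [Q { }]]]

4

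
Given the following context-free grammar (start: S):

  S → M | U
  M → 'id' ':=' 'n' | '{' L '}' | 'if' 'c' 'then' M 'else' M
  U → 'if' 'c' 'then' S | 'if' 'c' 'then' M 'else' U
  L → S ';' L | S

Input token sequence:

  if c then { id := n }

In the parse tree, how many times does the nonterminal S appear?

[S [U if c then [S [M { [L [S [M id := n]]] }]]]]

3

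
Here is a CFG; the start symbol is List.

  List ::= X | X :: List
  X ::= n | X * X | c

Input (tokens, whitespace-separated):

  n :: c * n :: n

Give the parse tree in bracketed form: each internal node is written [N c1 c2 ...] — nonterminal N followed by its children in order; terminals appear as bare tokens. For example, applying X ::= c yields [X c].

[List [X n] :: [List [X [X c] * [X n]] :: [List [X n]]]]

List
X :: List
n :: List
n :: X :: List
n :: X * X :: List
n :: c * X :: List
n :: c * n :: List
n :: c * n :: X
n :: c * n :: n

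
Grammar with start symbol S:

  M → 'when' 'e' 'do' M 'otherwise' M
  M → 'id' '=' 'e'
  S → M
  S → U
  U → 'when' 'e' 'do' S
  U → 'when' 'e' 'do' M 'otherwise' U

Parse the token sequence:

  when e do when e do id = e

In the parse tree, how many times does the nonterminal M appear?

1

[S [U when e do [S [U when e do [S [M id = e]]]]]]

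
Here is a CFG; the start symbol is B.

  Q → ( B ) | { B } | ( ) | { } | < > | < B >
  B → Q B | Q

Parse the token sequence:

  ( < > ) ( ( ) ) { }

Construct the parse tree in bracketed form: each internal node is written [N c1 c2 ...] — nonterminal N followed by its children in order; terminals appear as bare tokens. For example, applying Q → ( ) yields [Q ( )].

B
Q B
( B ) B
( Q ) B
( < > ) B
( < > ) Q B
( < > ) ( B ) B
( < > ) ( Q ) B
( < > ) ( ( ) ) B
( < > ) ( ( ) ) Q
( < > ) ( ( ) ) { }

[B [Q ( [B [Q < >]] )] [B [Q ( [B [Q ( )]] )] [B [Q { }]]]]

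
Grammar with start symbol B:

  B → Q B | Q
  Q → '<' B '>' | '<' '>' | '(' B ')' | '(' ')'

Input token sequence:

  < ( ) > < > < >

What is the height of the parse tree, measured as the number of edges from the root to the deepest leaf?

4

[B [Q < [B [Q ( )]] >] [B [Q < >] [B [Q < >]]]]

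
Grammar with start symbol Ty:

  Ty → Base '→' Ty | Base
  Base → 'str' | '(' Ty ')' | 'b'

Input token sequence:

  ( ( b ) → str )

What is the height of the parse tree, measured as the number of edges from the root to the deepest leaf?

[Ty [Base ( [Ty [Base ( [Ty [Base b]] )] → [Ty [Base str]]] )]]

6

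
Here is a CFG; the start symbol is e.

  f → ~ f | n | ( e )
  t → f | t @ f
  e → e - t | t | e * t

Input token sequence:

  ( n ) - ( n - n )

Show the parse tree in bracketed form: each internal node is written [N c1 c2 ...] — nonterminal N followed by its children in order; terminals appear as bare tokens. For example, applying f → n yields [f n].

[e [e [t [f ( [e [t [f n]]] )]]] - [t [f ( [e [e [t [f n]]] - [t [f n]]] )]]]

e
e - t
t - t
f - t
( e ) - t
( t ) - t
( f ) - t
( n ) - t
( n ) - f
( n ) - ( e )
( n ) - ( e - t )
( n ) - ( t - t )
( n ) - ( f - t )
( n ) - ( n - t )
( n ) - ( n - f )
( n ) - ( n - n )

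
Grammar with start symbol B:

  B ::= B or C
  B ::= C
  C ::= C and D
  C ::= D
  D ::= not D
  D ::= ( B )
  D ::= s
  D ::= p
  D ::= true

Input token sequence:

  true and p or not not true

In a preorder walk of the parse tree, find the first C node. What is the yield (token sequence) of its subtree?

[B [B [C [C [D true]] and [D p]]] or [C [D not [D not [D true]]]]]

true and p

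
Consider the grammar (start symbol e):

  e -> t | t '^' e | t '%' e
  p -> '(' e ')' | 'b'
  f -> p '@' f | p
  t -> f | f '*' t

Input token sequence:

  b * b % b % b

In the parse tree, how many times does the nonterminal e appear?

3

[e [t [f [p b]] * [t [f [p b]]]] % [e [t [f [p b]]] % [e [t [f [p b]]]]]]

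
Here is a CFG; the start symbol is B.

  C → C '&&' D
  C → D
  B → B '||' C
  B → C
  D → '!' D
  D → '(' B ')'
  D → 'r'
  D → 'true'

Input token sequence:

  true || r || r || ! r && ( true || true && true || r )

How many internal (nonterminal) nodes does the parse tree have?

[B [B [B [B [C [D true]]] || [C [D r]]] || [C [D r]]] || [C [C [D ! [D r]]] && [D ( [B [B [B [C [D true]]] || [C [C [D true]] && [D true]]] || [C [D r]]] )]]]

26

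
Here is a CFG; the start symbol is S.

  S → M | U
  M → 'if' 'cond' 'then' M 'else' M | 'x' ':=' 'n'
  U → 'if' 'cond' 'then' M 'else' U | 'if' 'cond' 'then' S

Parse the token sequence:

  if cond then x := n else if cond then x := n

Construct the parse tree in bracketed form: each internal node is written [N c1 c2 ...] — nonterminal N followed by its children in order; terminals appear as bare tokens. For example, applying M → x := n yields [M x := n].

S
U
if cond then M else U
if cond then x := n else U
if cond then x := n else if cond then S
if cond then x := n else if cond then M
if cond then x := n else if cond then x := n

[S [U if cond then [M x := n] else [U if cond then [S [M x := n]]]]]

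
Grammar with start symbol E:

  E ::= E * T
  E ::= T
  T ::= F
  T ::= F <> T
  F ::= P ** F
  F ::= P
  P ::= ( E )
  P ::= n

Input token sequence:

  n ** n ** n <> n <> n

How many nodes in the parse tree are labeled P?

[E [T [F [P n] ** [F [P n] ** [F [P n]]]] <> [T [F [P n]] <> [T [F [P n]]]]]]

5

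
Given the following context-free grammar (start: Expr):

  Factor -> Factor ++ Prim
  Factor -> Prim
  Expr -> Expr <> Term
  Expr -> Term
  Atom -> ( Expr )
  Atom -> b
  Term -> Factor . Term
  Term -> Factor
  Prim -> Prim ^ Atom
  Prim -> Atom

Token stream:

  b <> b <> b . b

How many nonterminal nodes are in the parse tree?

19

[Expr [Expr [Expr [Term [Factor [Prim [Atom b]]]]] <> [Term [Factor [Prim [Atom b]]]]] <> [Term [Factor [Prim [Atom b]]] . [Term [Factor [Prim [Atom b]]]]]]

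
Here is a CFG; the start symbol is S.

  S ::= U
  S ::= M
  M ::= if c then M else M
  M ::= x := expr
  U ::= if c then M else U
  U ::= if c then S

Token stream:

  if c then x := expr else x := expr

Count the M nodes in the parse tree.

3

[S [M if c then [M x := expr] else [M x := expr]]]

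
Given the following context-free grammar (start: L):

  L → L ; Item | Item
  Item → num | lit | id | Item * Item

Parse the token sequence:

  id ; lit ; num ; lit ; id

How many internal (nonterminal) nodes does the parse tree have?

10

[L [L [L [L [L [Item id]] ; [Item lit]] ; [Item num]] ; [Item lit]] ; [Item id]]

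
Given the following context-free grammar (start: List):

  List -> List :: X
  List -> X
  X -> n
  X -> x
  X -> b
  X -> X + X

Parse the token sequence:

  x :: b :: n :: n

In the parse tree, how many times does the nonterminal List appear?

4

[List [List [List [List [X x]] :: [X b]] :: [X n]] :: [X n]]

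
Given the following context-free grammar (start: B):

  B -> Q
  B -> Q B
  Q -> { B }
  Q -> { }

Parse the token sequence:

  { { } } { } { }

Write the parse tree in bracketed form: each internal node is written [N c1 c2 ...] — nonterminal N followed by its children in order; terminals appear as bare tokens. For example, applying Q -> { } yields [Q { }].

[B [Q { [B [Q { }]] }] [B [Q { }] [B [Q { }]]]]

B
Q B
{ B } B
{ Q } B
{ { } } B
{ { } } Q B
{ { } } { } B
{ { } } { } Q
{ { } } { } { }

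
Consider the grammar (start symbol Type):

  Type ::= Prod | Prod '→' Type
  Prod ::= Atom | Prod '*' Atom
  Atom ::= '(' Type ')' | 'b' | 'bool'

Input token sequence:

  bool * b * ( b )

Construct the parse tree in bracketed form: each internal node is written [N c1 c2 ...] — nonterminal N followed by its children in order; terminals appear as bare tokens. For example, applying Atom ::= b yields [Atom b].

Type
Prod
Prod * Atom
Prod * Atom * Atom
Atom * Atom * Atom
bool * Atom * Atom
bool * b * Atom
bool * b * ( Type )
bool * b * ( Prod )
bool * b * ( Atom )
bool * b * ( b )

[Type [Prod [Prod [Prod [Atom bool]] * [Atom b]] * [Atom ( [Type [Prod [Atom b]]] )]]]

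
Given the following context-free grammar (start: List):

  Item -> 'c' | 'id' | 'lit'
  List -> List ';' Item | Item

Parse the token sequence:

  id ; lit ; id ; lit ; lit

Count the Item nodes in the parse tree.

[List [List [List [List [List [Item id]] ; [Item lit]] ; [Item id]] ; [Item lit]] ; [Item lit]]

5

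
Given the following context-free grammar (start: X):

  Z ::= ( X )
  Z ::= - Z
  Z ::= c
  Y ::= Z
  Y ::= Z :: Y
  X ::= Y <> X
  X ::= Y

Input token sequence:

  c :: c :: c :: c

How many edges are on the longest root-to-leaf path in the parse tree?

[X [Y [Z c] :: [Y [Z c] :: [Y [Z c] :: [Y [Z c]]]]]]

6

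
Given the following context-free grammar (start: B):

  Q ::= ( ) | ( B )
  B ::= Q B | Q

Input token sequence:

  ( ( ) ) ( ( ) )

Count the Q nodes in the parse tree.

[B [Q ( [B [Q ( )]] )] [B [Q ( [B [Q ( )]] )]]]

4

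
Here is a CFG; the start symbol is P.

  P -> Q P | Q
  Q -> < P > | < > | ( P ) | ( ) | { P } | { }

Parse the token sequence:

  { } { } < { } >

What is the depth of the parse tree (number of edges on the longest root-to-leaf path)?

[P [Q { }] [P [Q { }] [P [Q < [P [Q { }]] >]]]]

6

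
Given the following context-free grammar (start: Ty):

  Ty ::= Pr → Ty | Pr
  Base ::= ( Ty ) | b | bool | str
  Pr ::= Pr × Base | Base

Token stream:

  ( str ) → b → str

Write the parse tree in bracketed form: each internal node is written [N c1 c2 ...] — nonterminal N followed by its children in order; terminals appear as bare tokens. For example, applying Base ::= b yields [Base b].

[Ty [Pr [Base ( [Ty [Pr [Base str]]] )]] → [Ty [Pr [Base b]] → [Ty [Pr [Base str]]]]]

Ty
Pr → Ty
Base → Ty
( Ty ) → Ty
( Pr ) → Ty
( Base ) → Ty
( str ) → Ty
( str ) → Pr → Ty
( str ) → Base → Ty
( str ) → b → Ty
( str ) → b → Pr
( str ) → b → Base
( str ) → b → str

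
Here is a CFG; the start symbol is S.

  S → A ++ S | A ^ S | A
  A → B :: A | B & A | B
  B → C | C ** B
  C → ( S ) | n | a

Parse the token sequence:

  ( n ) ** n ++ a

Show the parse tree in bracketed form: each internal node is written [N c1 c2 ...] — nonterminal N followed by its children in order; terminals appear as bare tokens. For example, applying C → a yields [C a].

S
A ++ S
B ++ S
C ** B ++ S
( S ) ** B ++ S
( A ) ** B ++ S
( B ) ** B ++ S
( C ) ** B ++ S
( n ) ** B ++ S
( n ) ** C ++ S
( n ) ** n ++ S
( n ) ** n ++ A
( n ) ** n ++ B
( n ) ** n ++ C
( n ) ** n ++ a

[S [A [B [C ( [S [A [B [C n]]]] )] ** [B [C n]]]] ++ [S [A [B [C a]]]]]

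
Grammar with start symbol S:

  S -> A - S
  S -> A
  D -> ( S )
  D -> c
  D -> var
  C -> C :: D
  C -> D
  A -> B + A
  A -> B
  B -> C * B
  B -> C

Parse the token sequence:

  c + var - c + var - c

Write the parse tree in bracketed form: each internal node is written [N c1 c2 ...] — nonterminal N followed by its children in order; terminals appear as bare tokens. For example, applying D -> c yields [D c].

[S [A [B [C [D c]]] + [A [B [C [D var]]]]] - [S [A [B [C [D c]]] + [A [B [C [D var]]]]] - [S [A [B [C [D c]]]]]]]

S
A - S
B + A - S
C + A - S
D + A - S
c + A - S
c + B - S
c + C - S
c + D - S
c + var - S
c + var - A - S
c + var - B + A - S
c + var - C + A - S
c + var - D + A - S
c + var - c + A - S
c + var - c + B - S
c + var - c + C - S
c + var - c + D - S
c + var - c + var - S
c + var - c + var - A
c + var - c + var - B
c + var - c + var - C
c + var - c + var - D
c + var - c + var - c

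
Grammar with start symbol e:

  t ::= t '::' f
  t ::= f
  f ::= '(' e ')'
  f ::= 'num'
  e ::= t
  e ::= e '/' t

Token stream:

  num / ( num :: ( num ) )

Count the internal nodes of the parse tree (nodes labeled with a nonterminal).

[e [e [t [f num]]] / [t [f ( [e [t [t [f num]] :: [f ( [e [t [f num]]] )]]] )]]]

14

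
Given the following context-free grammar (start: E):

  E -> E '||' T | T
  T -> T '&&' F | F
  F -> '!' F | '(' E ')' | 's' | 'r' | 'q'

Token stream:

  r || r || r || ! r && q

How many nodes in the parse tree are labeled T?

[E [E [E [E [T [F r]]] || [T [F r]]] || [T [F r]]] || [T [T [F ! [F r]]] && [F q]]]

5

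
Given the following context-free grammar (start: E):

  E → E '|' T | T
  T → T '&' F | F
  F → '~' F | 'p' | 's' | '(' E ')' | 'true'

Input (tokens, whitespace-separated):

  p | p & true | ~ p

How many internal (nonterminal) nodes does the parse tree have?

[E [E [E [T [F p]]] | [T [T [F p]] & [F true]]] | [T [F ~ [F p]]]]

12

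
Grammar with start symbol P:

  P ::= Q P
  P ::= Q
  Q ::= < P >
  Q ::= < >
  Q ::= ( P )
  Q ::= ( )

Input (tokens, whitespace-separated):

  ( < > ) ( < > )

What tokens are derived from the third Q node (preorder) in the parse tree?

[P [Q ( [P [Q < >]] )] [P [Q ( [P [Q < >]] )]]]

( < > )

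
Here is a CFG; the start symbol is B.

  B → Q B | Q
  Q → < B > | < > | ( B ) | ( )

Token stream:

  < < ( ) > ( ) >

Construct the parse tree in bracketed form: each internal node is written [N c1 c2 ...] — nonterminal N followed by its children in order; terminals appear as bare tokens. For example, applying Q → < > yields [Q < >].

B
Q
< B >
< Q B >
< < B > B >
< < Q > B >
< < ( ) > B >
< < ( ) > Q >
< < ( ) > ( ) >

[B [Q < [B [Q < [B [Q ( )]] >] [B [Q ( )]]] >]]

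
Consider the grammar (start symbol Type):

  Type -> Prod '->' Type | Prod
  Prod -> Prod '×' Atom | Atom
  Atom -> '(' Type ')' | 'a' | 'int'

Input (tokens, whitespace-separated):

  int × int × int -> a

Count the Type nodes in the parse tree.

[Type [Prod [Prod [Prod [Atom int]] × [Atom int]] × [Atom int]] -> [Type [Prod [Atom a]]]]

2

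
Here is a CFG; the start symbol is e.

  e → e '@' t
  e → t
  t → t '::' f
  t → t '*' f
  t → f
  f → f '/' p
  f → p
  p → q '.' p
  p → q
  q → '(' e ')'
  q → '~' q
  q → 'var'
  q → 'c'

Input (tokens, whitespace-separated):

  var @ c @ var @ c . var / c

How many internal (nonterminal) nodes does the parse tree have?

[e [e [e [e [t [f [p [q var]]]]] @ [t [f [p [q c]]]]] @ [t [f [p [q var]]]]] @ [t [f [f [p [q c] . [p [q var]]]] / [p [q c]]]]]

25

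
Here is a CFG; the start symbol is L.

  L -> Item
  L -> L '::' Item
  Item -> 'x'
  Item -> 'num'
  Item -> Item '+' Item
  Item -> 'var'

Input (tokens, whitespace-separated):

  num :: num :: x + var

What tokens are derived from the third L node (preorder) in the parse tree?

num

[L [L [L [Item num]] :: [Item num]] :: [Item [Item x] + [Item var]]]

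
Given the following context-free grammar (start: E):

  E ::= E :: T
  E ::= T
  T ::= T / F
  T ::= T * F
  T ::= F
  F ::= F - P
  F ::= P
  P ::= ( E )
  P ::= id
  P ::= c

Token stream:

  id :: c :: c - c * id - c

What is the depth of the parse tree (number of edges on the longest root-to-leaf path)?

[E [E [E [T [F [P id]]]] :: [T [F [P c]]]] :: [T [T [F [F [P c]] - [P c]]] * [F [F [P id]] - [P c]]]]

6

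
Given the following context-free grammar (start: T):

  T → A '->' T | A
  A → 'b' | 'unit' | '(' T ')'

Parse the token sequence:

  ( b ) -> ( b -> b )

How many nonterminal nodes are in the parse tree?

10

[T [A ( [T [A b]] )] -> [T [A ( [T [A b] -> [T [A b]]] )]]]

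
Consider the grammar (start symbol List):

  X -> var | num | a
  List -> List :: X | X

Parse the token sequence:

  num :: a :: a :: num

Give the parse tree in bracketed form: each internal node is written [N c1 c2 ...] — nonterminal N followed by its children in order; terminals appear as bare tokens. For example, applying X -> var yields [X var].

[List [List [List [List [X num]] :: [X a]] :: [X a]] :: [X num]]

List
List :: X
List :: X :: X
List :: X :: X :: X
X :: X :: X :: X
num :: X :: X :: X
num :: a :: X :: X
num :: a :: a :: X
num :: a :: a :: num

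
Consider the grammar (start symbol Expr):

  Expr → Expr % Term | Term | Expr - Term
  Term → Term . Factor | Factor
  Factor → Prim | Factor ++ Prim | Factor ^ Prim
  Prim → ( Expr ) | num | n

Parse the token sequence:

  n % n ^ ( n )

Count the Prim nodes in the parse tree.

[Expr [Expr [Term [Factor [Prim n]]]] % [Term [Factor [Factor [Prim n]] ^ [Prim ( [Expr [Term [Factor [Prim n]]]] )]]]]

4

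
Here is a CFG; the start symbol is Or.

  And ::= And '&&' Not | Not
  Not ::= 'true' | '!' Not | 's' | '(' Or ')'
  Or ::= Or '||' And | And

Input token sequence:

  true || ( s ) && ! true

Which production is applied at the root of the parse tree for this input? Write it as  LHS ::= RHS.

Or ::= Or '||' And

[Or [Or [And [Not true]]] || [And [And [Not ( [Or [And [Not s]]] )]] && [Not ! [Not true]]]]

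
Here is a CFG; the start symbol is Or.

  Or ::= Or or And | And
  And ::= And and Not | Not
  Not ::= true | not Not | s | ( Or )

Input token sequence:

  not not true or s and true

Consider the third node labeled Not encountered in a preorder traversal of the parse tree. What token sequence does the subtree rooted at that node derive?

true

[Or [Or [And [Not not [Not not [Not true]]]]] or [And [And [Not s]] and [Not true]]]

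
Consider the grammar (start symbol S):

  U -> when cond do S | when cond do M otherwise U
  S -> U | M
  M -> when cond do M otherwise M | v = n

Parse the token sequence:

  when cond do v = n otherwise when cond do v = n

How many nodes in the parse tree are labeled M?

2

[S [U when cond do [M v = n] otherwise [U when cond do [S [M v = n]]]]]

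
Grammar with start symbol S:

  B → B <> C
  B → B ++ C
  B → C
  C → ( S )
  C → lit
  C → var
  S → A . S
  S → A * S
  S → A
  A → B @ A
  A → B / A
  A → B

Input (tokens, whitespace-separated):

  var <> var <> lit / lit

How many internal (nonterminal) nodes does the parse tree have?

[S [A [B [B [B [C var]] <> [C var]] <> [C lit]] / [A [B [C lit]]]]]

11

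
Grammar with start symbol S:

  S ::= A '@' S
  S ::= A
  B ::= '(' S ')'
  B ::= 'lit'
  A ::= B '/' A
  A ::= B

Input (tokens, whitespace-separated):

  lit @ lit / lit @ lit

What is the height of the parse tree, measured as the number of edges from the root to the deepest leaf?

[S [A [B lit]] @ [S [A [B lit] / [A [B lit]]] @ [S [A [B lit]]]]]

5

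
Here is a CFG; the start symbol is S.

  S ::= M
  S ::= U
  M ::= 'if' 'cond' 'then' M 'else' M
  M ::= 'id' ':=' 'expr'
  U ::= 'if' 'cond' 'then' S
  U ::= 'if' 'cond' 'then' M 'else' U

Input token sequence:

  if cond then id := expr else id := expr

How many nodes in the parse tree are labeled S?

1

[S [M if cond then [M id := expr] else [M id := expr]]]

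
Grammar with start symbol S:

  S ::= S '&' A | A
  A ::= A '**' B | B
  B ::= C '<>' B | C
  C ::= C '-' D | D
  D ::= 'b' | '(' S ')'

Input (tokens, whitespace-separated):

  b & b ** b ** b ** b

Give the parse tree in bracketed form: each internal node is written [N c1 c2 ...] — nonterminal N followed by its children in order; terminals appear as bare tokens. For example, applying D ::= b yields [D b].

S
S & A
A & A
B & A
C & A
D & A
b & A
b & A ** B
b & A ** B ** B
b & A ** B ** B ** B
b & B ** B ** B ** B
b & C ** B ** B ** B
b & D ** B ** B ** B
b & b ** B ** B ** B
b & b ** C ** B ** B
b & b ** D ** B ** B
b & b ** b ** B ** B
b & b ** b ** C ** B
b & b ** b ** D ** B
b & b ** b ** b ** B
b & b ** b ** b ** C
b & b ** b ** b ** D
b & b ** b ** b ** b

[S [S [A [B [C [D b]]]]] & [A [A [A [A [B [C [D b]]]] ** [B [C [D b]]]] ** [B [C [D b]]]] ** [B [C [D b]]]]]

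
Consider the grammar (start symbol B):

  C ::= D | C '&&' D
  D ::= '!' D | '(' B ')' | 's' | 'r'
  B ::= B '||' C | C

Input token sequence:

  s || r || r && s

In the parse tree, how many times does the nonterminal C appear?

[B [B [B [C [D s]]] || [C [D r]]] || [C [C [D r]] && [D s]]]

4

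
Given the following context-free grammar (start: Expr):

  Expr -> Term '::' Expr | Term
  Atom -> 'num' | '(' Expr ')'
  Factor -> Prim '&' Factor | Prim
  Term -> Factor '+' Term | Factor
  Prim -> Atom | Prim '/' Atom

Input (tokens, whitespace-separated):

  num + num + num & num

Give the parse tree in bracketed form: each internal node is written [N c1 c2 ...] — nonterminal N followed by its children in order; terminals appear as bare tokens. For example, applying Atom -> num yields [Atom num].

Expr
Term
Factor + Term
Prim + Term
Atom + Term
num + Term
num + Factor + Term
num + Prim + Term
num + Atom + Term
num + num + Term
num + num + Factor
num + num + Prim & Factor
num + num + Atom & Factor
num + num + num & Factor
num + num + num & Prim
num + num + num & Atom
num + num + num & num

[Expr [Term [Factor [Prim [Atom num]]] + [Term [Factor [Prim [Atom num]]] + [Term [Factor [Prim [Atom num]] & [Factor [Prim [Atom num]]]]]]]]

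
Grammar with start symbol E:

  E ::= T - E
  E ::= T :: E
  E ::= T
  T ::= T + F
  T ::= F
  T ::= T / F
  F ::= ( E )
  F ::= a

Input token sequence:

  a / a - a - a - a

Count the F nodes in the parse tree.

[E [T [T [F a]] / [F a]] - [E [T [F a]] - [E [T [F a]] - [E [T [F a]]]]]]

5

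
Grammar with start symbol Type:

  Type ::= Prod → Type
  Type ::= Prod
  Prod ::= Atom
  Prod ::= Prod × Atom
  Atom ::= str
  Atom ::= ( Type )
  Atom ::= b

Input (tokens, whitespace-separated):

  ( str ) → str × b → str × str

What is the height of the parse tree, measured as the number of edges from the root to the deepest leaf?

6

[Type [Prod [Atom ( [Type [Prod [Atom str]]] )]] → [Type [Prod [Prod [Atom str]] × [Atom b]] → [Type [Prod [Prod [Atom str]] × [Atom str]]]]]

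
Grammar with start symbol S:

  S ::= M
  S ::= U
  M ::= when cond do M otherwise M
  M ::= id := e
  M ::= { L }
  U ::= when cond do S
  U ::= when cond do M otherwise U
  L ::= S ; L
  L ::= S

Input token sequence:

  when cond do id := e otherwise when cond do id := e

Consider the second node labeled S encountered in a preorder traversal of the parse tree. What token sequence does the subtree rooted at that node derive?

id := e

[S [U when cond do [M id := e] otherwise [U when cond do [S [M id := e]]]]]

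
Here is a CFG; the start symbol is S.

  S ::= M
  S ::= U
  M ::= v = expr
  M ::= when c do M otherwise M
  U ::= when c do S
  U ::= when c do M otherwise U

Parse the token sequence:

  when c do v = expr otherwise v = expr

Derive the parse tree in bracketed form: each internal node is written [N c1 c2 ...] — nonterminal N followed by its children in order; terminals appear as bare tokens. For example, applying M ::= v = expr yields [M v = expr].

S
M
when c do M otherwise M
when c do v = expr otherwise M
when c do v = expr otherwise v = expr

[S [M when c do [M v = expr] otherwise [M v = expr]]]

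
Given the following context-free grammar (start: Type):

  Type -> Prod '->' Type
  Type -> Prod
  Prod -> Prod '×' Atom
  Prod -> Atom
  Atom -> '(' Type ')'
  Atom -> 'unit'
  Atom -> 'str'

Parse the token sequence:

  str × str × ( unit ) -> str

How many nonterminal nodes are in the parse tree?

13

[Type [Prod [Prod [Prod [Atom str]] × [Atom str]] × [Atom ( [Type [Prod [Atom unit]]] )]] -> [Type [Prod [Atom str]]]]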